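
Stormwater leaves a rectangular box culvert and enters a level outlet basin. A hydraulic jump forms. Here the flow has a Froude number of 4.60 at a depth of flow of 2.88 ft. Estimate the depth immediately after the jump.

Fr₁ = 4.60 (given).
Bélanger equation: y₂/y₁ = ½[√(1 + 8Fr₁²) − 1] = ½[√170.3 − 1] = 6.02.
y₂ = 6.02 × 2.88 = 17.4 ft.

y₂ = 17.4 ft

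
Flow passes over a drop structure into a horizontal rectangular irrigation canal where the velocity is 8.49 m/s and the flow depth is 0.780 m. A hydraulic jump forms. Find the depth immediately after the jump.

Fr₁ = V₁/√(g·y₁) = 8.49/√(9.81×0.780) = 3.07.
By Bélanger, y₂/y₁ = ½[√(1 + 8Fr₁²) − 1] = ½[√76.36 − 1] = 3.87.
y₂ = 3.87 × 0.780 = 3.02 m.

y₂ = 3.02 m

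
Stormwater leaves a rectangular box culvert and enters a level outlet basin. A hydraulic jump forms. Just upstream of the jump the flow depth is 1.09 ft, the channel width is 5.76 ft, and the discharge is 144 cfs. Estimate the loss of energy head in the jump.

q = Q/b = 144/5.76 = 25.0 ft²/s; V₁ = q/y₁ = 22.9 ft/s. Fr₁ = V₁/√(g·y₁) = 3.87.
Bélanger equation: y₂/y₁ = ½[√(1 + 8Fr₁²) − 1] = ½[√120.9 − 1] = 5.00.
y₂ = 5.00 × 1.09 = 5.45 ft.
V₂ = q/y₂ = 25.0/5.45 = 4.59 ft/s. E₁ = y₁ + V₁²/2g = 9.26 ft; E₂ = y₂ + V₂²/2g = 5.77 ft. ΔE = E₁ − E₂ = 3.48 ft.

ΔE = 3.48 ft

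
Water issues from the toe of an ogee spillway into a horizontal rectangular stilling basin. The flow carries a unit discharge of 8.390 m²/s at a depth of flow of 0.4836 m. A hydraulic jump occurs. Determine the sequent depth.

y₂ = 5.211 m

V₁ = q/y₁ = 8.390/0.4836 = 17.35 m/s. Fr₁ = V₁/√(g·y₁) = 17.35/√(9.81×0.4836) = 7.965.
Bélanger equation: y₂/y₁ = ½[√(1 + 8Fr₁²) − 1] = ½[√508.56 − 1] = 10.78.
y₂ = 10.78 × 0.4836 = 5.211 m.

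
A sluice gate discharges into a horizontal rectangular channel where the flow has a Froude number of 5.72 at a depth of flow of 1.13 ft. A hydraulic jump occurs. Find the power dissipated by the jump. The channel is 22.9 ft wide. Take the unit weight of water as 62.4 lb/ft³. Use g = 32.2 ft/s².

Fr₁ = 5.72 (given).
By Bélanger, y₂/y₁ = ½[√(1 + 8Fr₁²) − 1] = ½[√262.7 − 1] = 7.60.
y₂ = 7.60 × 1.13 = 8.59 ft.
V₁ = Fr₁·√(g·y₁) = 5.72×√(32.2×1.13) = 34.5 ft/s; q = V₁·y₁ = 39.0 ft²/s. V₂ = q/y₂ = 39.0/8.59 = 4.54 ft/s. E₁ = y₁ + V₁²/2g = 19.6 ft; E₂ = y₂ + V₂²/2g = 8.91 ft. ΔE = E₁ − E₂ = 10.7 ft.
Q = q·b = 39.0 × 22.9 = 893 cfs. P = γ·Q·ΔE/550 = 62.4 × 893 × 10.7 / 550 = 1084 hp.

P = 1084 hp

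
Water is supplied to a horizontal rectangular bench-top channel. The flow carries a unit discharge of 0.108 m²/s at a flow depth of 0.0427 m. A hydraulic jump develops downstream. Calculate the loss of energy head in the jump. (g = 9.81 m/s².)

ΔE = 0.140 m

V₁ = q/y₁ = 0.108/0.0427 = 2.53 m/s. Fr₁ = V₁/√(g·y₁) = 2.53/√(9.81×0.0427) = 3.91.
From the momentum equation for a rectangular channel, y₂/y₁ = ½[√(1 + 8Fr₁²) − 1] = ½[√123.2 − 1] = 5.05.
y₂ = 5.05 × 0.0427 = 0.216 m.
V₂ = q/y₂ = 0.108/0.216 = 0.501 m/s. E₁ = y₁ + V₁²/2g = 0.369 m; E₂ = y₂ + V₂²/2g = 0.228 m. ΔE = E₁ − E₂ = 0.140 m.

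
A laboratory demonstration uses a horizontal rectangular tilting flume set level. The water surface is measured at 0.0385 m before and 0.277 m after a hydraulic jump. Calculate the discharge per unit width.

For a rectangular channel the momentum equation gives q² = ½·g·y₁·y₂·(y₁ + y₂) = ½×9.81×0.0385×0.277×0.316 = 0.0165.
q = √0.0165 = 0.128 m²/s.

q = 0.128 m²/s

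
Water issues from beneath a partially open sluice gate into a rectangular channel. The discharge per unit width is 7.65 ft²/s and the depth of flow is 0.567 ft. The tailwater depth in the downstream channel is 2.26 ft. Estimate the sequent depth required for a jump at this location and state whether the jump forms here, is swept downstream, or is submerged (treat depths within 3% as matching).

V₁ = q/y₁ = 7.65/0.567 = 13.5 ft/s. Fr₁ = V₁/√(g·y₁) = 13.5/√(32.2×0.567) = 3.16.
Conjugate-depth relation: y₂/y₁ = ½[√(1 + 8Fr₁²) − 1] = ½[√80.76 − 1] = 3.99.
y₂ = 3.99 × 0.567 = 2.26 ft.
Tailwater y_tw = 2.26 ft: y_tw ≈ y₂, so the jump forms here.

y₂ = 2.26 ft; the jump forms here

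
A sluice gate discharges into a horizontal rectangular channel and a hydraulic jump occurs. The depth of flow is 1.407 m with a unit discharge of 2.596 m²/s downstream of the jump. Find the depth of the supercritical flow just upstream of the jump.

y₁ = 0.5095 m

V₂ = q/y₂ = 2.596/1.407 = 1.845 m/s; Fr₂ = V₂/√(g·y₂) = 0.4966.
The Bélanger relation is symmetric: y₁/y₂ = ½[√(1 + 8Fr₂²) − 1] = ½[√2.9731 − 1] = 0.3621.
y₁ = 0.3621 × 1.407 = 0.5095 m.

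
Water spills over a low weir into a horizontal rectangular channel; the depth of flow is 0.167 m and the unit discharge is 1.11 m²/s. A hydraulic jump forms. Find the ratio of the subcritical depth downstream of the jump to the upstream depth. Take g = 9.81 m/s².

y₂/y₁ = 6.86

V₁ = q/y₁ = 1.11/0.167 = 6.65 m/s. Fr₁ = V₁/√(g·y₁) = 6.65/√(9.81×0.167) = 5.19.
Sequent-depth ratio: y₂/y₁ = ½[√(1 + 8Fr₁²) − 1] = ½[√216.7 − 1] = 6.86.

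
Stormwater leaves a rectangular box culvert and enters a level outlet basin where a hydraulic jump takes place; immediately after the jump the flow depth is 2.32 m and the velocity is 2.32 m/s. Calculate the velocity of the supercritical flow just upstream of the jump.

V₁ = 6.62 m/s

Fr₂ = V₂/√(g·y₂) = 2.32/√(9.81×2.32) = 0.486.
Since the conjugate-depth ratio holds either way, y₁/y₂ = ½[√(1 + 8Fr₂²) − 1] = ½[√2.892 − 1] = 0.350.
y₁ = 0.350 × 2.32 = 0.813 m.
V₁ = q/y₁ = 5.38/0.813 = 6.62 m/s.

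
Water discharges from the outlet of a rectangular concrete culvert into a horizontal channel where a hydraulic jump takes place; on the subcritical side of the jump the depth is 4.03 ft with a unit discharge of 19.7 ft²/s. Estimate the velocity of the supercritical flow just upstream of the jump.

V₁ = 17.1 ft/s

V₂ = q/y₂ = 19.7/4.03 = 4.89 ft/s; Fr₂ = V₂/√(g·y₂) = 0.429.
From the momentum equation (using Fr₂), y₁/y₂ = ½[√(1 + 8Fr₂²) − 1] = ½[√2.473 − 1] = 0.286.
y₁ = 0.286 × 4.03 = 1.15 ft.
V₁ = q/y₁ = 19.7/1.15 = 17.1 ft/s.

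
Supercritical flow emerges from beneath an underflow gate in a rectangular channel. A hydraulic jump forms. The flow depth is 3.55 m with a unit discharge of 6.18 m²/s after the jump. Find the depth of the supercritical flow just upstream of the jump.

y₁ = 0.537 m

V₂ = q/y₂ = 6.18/3.55 = 1.74 m/s; Fr₂ = V₂/√(g·y₂) = 0.295.
Since the conjugate-depth ratio holds either way, y₁/y₂ = ½[√(1 + 8Fr₂²) − 1] = ½[√1.696 − 1] = 0.151.
y₁ = 0.151 × 3.55 = 0.537 m.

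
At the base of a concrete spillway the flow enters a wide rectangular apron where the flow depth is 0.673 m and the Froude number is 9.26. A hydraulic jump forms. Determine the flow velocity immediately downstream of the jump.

Fr₁ = 9.26 (given).
Conjugate-depth relation: y₂/y₁ = ½[√(1 + 8Fr₁²) − 1] = ½[√687.0 − 1] = 12.6.
y₂ = 12.6 × 0.673 = 8.48 m.
V₁ = Fr₁·√(g·y₁) = 9.26×√(9.81×0.673) = 23.8 m/s; q = V₁·y₁ = 16.0 m²/s.
V₂ = q/y₂ = 16.0/8.48 = 1.89 m/s.

V₂ = 1.89 m/s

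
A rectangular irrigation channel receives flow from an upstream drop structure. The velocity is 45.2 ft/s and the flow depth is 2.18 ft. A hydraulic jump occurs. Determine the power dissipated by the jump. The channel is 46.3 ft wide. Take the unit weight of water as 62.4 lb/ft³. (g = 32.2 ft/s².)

Fr₁ = V₁/√(g·y₁) = 45.2/√(32.2×2.18) = 5.39.
Bélanger equation: y₂/y₁ = ½[√(1 + 8Fr₁²) − 1] = ½[√233.8 − 1] = 7.15.
y₂ = 7.15 × 2.18 = 15.6 ft.
Head loss: ΔE = (y₂ − y₁)³/(4y₁y₂) = (15.6 − 2.18)³/(4×2.18×15.6) = 2405/136 = 17.7 ft.
q = V₁·y₁ = 45.2 × 2.18 = 98.5 ft²/s. Q = q·b = 98.5 × 46.3 = 4562 cfs. P = γ·Q·ΔE/550 = 62.4 × 4562 × 17.7 / 550 = 9164 hp.

P = 9164 hp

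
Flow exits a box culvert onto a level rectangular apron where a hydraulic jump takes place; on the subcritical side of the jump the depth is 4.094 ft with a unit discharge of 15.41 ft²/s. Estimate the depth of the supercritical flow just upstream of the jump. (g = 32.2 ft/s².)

V₂ = q/y₂ = 15.41/4.094 = 3.764 ft/s; Fr₂ = V₂/√(g·y₂) = 0.3278.
Applying the sequent-depth relation in reverse, y₁/y₂ = ½[√(1 + 8Fr₂²) − 1] = ½[√1.8598 − 1] = 0.1819.
y₁ = 0.1819 × 4.094 = 0.7446 ft.

y₁ = 0.7446 ft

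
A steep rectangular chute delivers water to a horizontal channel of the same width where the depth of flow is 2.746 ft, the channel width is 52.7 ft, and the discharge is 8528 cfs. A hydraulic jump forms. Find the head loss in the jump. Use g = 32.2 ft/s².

q = Q/b = 8528/52.7 = 161.8 ft²/s; V₁ = q/y₁ = 58.93 ft/s. Fr₁ = V₁/√(g·y₁) = 6.267.
Bélanger equation: y₂/y₁ = ½[√(1 + 8Fr₁²) − 1] = ½[√315.20 − 1] = 8.377.
y₂ = 8.377 × 2.746 = 23.00 ft.
V₂ = q/y₂ = 161.8/23.00 = 7.035 ft/s. E₁ = y₁ + V₁²/2g = 56.67 ft; E₂ = y₂ + V₂²/2g = 23.77 ft. ΔE = E₁ − E₂ = 32.90 ft.

ΔE = 32.90 ft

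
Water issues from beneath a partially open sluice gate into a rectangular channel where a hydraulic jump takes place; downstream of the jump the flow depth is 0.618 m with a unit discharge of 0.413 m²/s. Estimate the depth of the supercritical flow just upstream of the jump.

y₁ = 0.0806 m

V₂ = q/y₂ = 0.413/0.618 = 0.668 m/s; Fr₂ = V₂/√(g·y₂) = 0.271.
Applying the sequent-depth relation in reverse, y₁/y₂ = ½[√(1 + 8Fr₂²) − 1] = ½[√1.589 − 1] = 0.130.
y₁ = 0.130 × 0.618 = 0.0806 m.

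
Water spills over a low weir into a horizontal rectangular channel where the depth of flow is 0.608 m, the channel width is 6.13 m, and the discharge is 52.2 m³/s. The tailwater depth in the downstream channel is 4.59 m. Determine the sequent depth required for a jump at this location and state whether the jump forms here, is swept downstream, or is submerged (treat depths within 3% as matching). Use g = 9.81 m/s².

q = Q/b = 52.2/6.13 = 8.52 m²/s; V₁ = q/y₁ = 14.0 m/s. Fr₁ = V₁/√(g·y₁) = 5.73.
Sequent-depth ratio: y₂/y₁ = ½[√(1 + 8Fr₁²) − 1] = ½[√264.1 − 1] = 7.63.
y₂ = 7.63 × 0.608 = 4.64 m.
Tailwater y_tw = 4.59 m: y_tw ≈ y₂, so the jump forms here.

y₂ = 4.64 m; the jump forms here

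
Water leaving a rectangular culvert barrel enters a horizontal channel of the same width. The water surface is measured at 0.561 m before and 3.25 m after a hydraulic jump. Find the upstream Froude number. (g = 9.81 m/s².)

For a rectangular channel the momentum equation gives q² = ½·g·y₁·y₂·(y₁ + y₂) = ½×9.81×0.561×3.25×3.81 = 34.1.
q = √34.1 = 5.84 m²/s.
V₁ = q/y₁ = 10.4 m/s; Fr₁ = V₁/√(g·y₁) = 4.44.

Fr₁ = 4.44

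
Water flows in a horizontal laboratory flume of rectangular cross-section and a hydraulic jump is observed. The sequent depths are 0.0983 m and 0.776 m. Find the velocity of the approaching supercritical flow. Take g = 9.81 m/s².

For a rectangular channel the momentum equation gives q² = ½·g·y₁·y₂·(y₁ + y₂) = ½×9.81×0.0983×0.776×0.874 = 0.327.
q = √0.327 = 0.572 m²/s.
V₁ = q/y₁ = 0.572/0.0983 = 5.82 m/s.

V₁ = 5.82 m/s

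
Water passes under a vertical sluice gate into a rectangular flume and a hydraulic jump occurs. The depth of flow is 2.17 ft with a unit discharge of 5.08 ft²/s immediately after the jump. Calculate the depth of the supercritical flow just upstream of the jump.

V₂ = q/y₂ = 5.08/2.17 = 2.34 ft/s; Fr₂ = V₂/√(g·y₂) = 0.280.
From the momentum equation (using Fr₂), y₁/y₂ = ½[√(1 + 8Fr₂²) − 1] = ½[√1.627 − 1] = 0.138.
y₁ = 0.138 × 2.17 = 0.299 ft.

y₁ = 0.299 ft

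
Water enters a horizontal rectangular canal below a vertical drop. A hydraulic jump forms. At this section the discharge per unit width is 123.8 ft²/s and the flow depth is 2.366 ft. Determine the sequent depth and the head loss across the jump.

y₂ = 18.91 ft; ΔE = 25.30 ft

V₁ = q/y₁ = 123.8/2.366 = 52.32 ft/s. Fr₁ = V₁/√(g·y₁) = 52.32/√(32.2×2.366) = 5.995.
Conjugate-depth relation: y₂/y₁ = ½[√(1 + 8Fr₁²) − 1] = ½[√288.50 − 1] = 7.993.
y₂ = 7.993 × 2.366 = 18.91 ft.
Head loss: ΔE = (y₂ − y₁)³/(4y₁y₂) = (18.91 − 2.366)³/(4×2.366×18.91) = 4529/179.0 = 25.30 ft.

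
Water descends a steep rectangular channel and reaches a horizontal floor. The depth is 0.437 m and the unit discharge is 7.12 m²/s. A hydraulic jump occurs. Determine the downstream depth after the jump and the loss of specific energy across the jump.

y₂ = 4.65 m; ΔE = 9.20 m

V₁ = q/y₁ = 7.12/0.437 = 16.3 m/s. Fr₁ = V₁/√(g·y₁) = 16.3/√(9.81×0.437) = 7.87.
Bélanger equation: y₂/y₁ = ½[√(1 + 8Fr₁²) − 1] = ½[√496.4 − 1] = 10.6.
y₂ = 10.6 × 0.437 = 4.65 m.
Head loss: ΔE = (y₂ − y₁)³/(4y₁y₂) = (4.65 − 0.437)³/(4×0.437×4.65) = 74.8/8.13 = 9.20 m.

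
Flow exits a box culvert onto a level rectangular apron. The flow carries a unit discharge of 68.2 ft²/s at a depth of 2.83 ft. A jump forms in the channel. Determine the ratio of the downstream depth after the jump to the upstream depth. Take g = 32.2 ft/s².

V₁ = q/y₁ = 68.2/2.83 = 24.1 ft/s. Fr₁ = V₁/√(g·y₁) = 24.1/√(32.2×2.83) = 2.52.
Sequent-depth ratio: y₂/y₁ = ½[√(1 + 8Fr₁²) − 1] = ½[√51.99 − 1] = 3.11.

y₂/y₁ = 3.11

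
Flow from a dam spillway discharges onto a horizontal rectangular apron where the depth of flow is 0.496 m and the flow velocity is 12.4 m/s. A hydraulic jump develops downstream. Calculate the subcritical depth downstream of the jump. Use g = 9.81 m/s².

y₂ = 3.70 m

Fr₁ = V₁/√(g·y₁) = 12.4/√(9.81×0.496) = 5.62.
Sequent-depth ratio: y₂/y₁ = ½[√(1 + 8Fr₁²) − 1] = ½[√253.8 − 1] = 7.47.
y₂ = 7.47 × 0.496 = 3.70 m.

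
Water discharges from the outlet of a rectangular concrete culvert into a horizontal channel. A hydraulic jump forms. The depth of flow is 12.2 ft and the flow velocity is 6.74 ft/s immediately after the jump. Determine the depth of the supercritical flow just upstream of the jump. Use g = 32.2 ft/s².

Fr₂ = V₂/√(g·y₂) = 6.74/√(32.2×12.2) = 0.340.
From the momentum equation (using Fr₂), y₁/y₂ = ½[√(1 + 8Fr₂²) − 1] = ½[√1.925 − 1] = 0.194.
y₁ = 0.194 × 12.2 = 2.36 ft.

y₁ = 2.36 ft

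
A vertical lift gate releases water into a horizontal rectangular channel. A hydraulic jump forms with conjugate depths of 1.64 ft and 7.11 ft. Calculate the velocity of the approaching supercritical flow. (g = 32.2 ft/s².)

For a rectangular channel the momentum equation gives q² = ½·g·y₁·y₂·(y₁ + y₂) = ½×32.2×1.64×7.11×8.75 = 1643.
q = √1643 = 40.5 ft²/s.
V₁ = q/y₁ = 40.5/1.64 = 24.7 ft/s.

V₁ = 24.7 ft/s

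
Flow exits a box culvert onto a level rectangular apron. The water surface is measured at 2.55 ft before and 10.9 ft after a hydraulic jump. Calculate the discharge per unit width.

For a rectangular channel the momentum equation gives q² = ½·g·y₁·y₂·(y₁ + y₂) = ½×32.2×2.55×10.9×13.4 = 6019.
q = √6019 = 77.6 ft²/s.

q = 77.6 ft²/s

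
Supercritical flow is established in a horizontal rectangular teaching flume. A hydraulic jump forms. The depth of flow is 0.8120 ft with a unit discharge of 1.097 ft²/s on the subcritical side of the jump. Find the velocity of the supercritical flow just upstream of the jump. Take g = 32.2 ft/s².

V₁ = 10.88 ft/s

V₂ = q/y₂ = 1.097/0.8120 = 1.351 ft/s; Fr₂ = V₂/√(g·y₂) = 0.2642.
Since the conjugate-depth ratio holds either way, y₁/y₂ = ½[√(1 + 8Fr₂²) − 1] = ½[√1.5584 − 1] = 0.1242.
y₁ = 0.1242 × 0.8120 = 0.1008 ft.
V₁ = q/y₁ = 1.097/0.1008 = 10.88 ft/s.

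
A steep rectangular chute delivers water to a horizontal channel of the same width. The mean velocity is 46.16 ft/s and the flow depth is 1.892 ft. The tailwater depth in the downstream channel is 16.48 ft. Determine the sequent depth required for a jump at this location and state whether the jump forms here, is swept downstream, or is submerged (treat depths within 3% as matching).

y₂ = 14.91 ft; the jump is submerged

Fr₁ = V₁/√(g·y₁) = 46.16/√(32.2×1.892) = 5.914.
Conjugate-depth relation: y₂/y₁ = ½[√(1 + 8Fr₁²) − 1] = ½[√280.80 − 1] = 7.879.
y₂ = 7.879 × 1.892 = 14.91 ft.
Tailwater y_tw = 16.48 ft: y_tw > y₂, so the jump is submerged.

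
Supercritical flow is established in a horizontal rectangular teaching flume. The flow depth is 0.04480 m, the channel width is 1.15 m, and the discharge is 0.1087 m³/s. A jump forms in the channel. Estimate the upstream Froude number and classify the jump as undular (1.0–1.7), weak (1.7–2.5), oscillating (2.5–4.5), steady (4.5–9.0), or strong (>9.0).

q = Q/b = 0.1087/1.15 = 0.09452 m²/s; V₁ = q/y₁ = 2.110 m/s. Fr₁ = V₁/√(g·y₁) = 3.183.
Fr₁ = 3.183 lies in the oscillating range.

Fr₁ = 3.183; oscillating jump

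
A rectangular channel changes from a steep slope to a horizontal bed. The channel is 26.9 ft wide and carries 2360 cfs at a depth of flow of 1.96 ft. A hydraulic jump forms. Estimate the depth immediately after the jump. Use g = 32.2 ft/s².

y₂ = 14.7 ft

q = Q/b = 2360/26.9 = 87.7 ft²/s; V₁ = q/y₁ = 44.8 ft/s. Fr₁ = V₁/√(g·y₁) = 5.63.
Sequent-depth ratio: y₂/y₁ = ½[√(1 + 8Fr₁²) − 1] = ½[√255.0 − 1] = 7.48.
y₂ = 7.48 × 1.96 = 14.7 ft.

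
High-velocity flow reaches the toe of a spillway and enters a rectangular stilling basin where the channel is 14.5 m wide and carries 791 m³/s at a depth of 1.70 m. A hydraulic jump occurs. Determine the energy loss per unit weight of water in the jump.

ΔE = 35.7 m

q = Q/b = 791/14.5 = 54.6 m²/s; V₁ = q/y₁ = 32.1 m/s. Fr₁ = V₁/√(g·y₁) = 7.86.
Sequent-depth ratio: y₂/y₁ = ½[√(1 + 8Fr₁²) − 1] = ½[√495.0 − 1] = 10.6.
y₂ = 10.6 × 1.70 = 18.1 m.
Head loss: ΔE = (y₂ − y₁)³/(4y₁y₂) = (18.1 − 1.70)³/(4×1.70×18.1) = 4379/123 = 35.7 m.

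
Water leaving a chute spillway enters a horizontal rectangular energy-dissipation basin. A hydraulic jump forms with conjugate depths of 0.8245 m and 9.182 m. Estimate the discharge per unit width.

q = 19.28 m²/s

For a rectangular channel the momentum equation gives q² = ½·g·y₁·y₂·(y₁ + y₂) = ½×9.81×0.8245×9.182×10.01 = 371.6.
q = √371.6 = 19.28 m²/s.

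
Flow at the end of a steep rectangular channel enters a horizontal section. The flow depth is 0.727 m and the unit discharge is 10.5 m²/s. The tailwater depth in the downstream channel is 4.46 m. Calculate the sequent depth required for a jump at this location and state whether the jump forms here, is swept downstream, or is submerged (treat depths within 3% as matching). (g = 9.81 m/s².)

V₁ = q/y₁ = 10.5/0.727 = 14.4 m/s. Fr₁ = V₁/√(g·y₁) = 14.4/√(9.81×0.727) = 5.41.
Conjugate-depth relation: y₂/y₁ = ½[√(1 + 8Fr₁²) − 1] = ½[√235.0 − 1] = 7.16.
y₂ = 7.16 × 0.727 = 5.21 m.
Tailwater y_tw = 4.46 m: y_tw < y₂, so the jump is swept downstream.

y₂ = 5.21 m; the jump is swept downstream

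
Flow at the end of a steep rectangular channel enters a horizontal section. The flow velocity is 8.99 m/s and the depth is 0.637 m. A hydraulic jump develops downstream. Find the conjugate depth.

y₂ = 2.94 m

Fr₁ = V₁/√(g·y₁) = 8.99/√(9.81×0.637) = 3.60.
Bélanger equation: y₂/y₁ = ½[√(1 + 8Fr₁²) − 1] = ½[√104.5 − 1] = 4.61.
y₂ = 4.61 × 0.637 = 2.94 m.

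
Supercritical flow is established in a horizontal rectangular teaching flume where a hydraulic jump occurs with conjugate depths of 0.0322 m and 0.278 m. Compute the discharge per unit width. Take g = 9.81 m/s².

q = 0.117 m²/s

For a rectangular channel the momentum equation gives q² = ½·g·y₁·y₂·(y₁ + y₂) = ½×9.81×0.0322×0.278×0.310 = 0.0136.
q = √0.0136 = 0.117 m²/s.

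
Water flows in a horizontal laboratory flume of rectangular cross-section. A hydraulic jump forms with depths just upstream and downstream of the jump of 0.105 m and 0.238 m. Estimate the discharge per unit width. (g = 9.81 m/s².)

q = 0.205 m²/s

For a rectangular channel the momentum equation gives q² = ½·g·y₁·y₂·(y₁ + y₂) = ½×9.81×0.105×0.238×0.343 = 0.0420.
q = √0.0420 = 0.205 m²/s.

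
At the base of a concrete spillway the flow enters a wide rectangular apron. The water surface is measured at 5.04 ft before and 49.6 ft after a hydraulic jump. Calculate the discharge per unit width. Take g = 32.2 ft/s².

For a rectangular channel the momentum equation gives q² = ½·g·y₁·y₂·(y₁ + y₂) = ½×32.2×5.04×49.6×54.6 = 219912.
q = √219912 = 469 ft²/s.

q = 469 ft²/s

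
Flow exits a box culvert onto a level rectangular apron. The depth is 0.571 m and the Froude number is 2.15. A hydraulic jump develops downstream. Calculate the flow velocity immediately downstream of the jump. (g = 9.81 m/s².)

Fr₁ = 2.15 (given).
Conjugate-depth relation: y₂/y₁ = ½[√(1 + 8Fr₁²) − 1] = ½[√37.98 − 1] = 2.58.
y₂ = 2.58 × 0.571 = 1.47 m.
V₁ = Fr₁·√(g·y₁) = 2.15×√(9.81×0.571) = 5.09 m/s; q = V₁·y₁ = 2.91 m²/s.
V₂ = q/y₂ = 2.91/1.47 = 1.97 m/s.

V₂ = 1.97 m/s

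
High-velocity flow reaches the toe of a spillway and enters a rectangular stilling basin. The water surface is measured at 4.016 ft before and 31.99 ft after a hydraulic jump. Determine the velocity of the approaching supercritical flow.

V₁ = 67.95 ft/s

For a rectangular channel the momentum equation gives q² = ½·g·y₁·y₂·(y₁ + y₂) = ½×32.2×4.016×31.99×36.01 = 74475.
q = √74475 = 272.9 ft²/s.
V₁ = q/y₁ = 272.9/4.016 = 67.95 ft/s.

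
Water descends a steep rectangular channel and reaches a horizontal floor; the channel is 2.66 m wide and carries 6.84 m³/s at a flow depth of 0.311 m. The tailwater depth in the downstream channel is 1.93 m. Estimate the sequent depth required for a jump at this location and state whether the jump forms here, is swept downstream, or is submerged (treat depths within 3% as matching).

q = Q/b = 6.84/2.66 = 2.57 m²/s; V₁ = q/y₁ = 8.27 m/s. Fr₁ = V₁/√(g·y₁) = 4.73.
Bélanger equation: y₂/y₁ = ½[√(1 + 8Fr₁²) − 1] = ½[√180.3 − 1] = 6.21.
y₂ = 6.21 × 0.311 = 1.93 m.
Tailwater y_tw = 1.93 m: y_tw ≈ y₂, so the jump forms here.

y₂ = 1.93 m; the jump forms here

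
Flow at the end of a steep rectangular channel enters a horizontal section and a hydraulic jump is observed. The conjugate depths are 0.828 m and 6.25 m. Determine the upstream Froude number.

For a rectangular channel the momentum equation gives q² = ½·g·y₁·y₂·(y₁ + y₂) = ½×9.81×0.828×6.25×7.08 = 180.
q = √180 = 13.4 m²/s.
V₁ = q/y₁ = 16.2 m/s; Fr₁ = V₁/√(g·y₁) = 5.68.

Fr₁ = 5.68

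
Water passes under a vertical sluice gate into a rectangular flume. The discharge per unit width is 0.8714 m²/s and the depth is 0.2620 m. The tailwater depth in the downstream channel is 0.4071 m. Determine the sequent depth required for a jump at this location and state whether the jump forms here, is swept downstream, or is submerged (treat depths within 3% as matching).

y₂ = 0.6488 m; the jump is swept downstream

V₁ = q/y₁ = 0.8714/0.2620 = 3.326 m/s. Fr₁ = V₁/√(g·y₁) = 3.326/√(9.81×0.2620) = 2.075.
Sequent-depth ratio: y₂/y₁ = ½[√(1 + 8Fr₁²) − 1] = ½[√35.431 − 1] = 2.476.
y₂ = 2.476 × 0.2620 = 0.6488 m.
Tailwater y_tw = 0.4071 m: y_tw < y₂, so the jump is swept downstream.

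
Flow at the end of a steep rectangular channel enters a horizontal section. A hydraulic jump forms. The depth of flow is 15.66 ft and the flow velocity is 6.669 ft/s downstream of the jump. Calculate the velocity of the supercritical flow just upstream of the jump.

Fr₂ = V₂/√(g·y₂) = 6.669/√(32.2×15.66) = 0.2970.
The Bélanger relation is symmetric: y₁/y₂ = ½[√(1 + 8Fr₂²) − 1] = ½[√1.7056 − 1] = 0.1530.
y₁ = 0.1530 × 15.66 = 2.396 ft.
V₁ = q/y₁ = 104.4/2.396 = 43.59 ft/s.

V₁ = 43.59 ft/s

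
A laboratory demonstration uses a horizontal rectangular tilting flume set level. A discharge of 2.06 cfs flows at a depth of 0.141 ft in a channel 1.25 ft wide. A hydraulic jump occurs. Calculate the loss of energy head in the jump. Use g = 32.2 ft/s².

q = Q/b = 2.06/1.25 = 1.65 ft²/s; V₁ = q/y₁ = 11.7 ft/s. Fr₁ = V₁/√(g·y₁) = 5.49.
From the momentum equation for a rectangular channel, y₂/y₁ = ½[√(1 + 8Fr₁²) − 1] = ½[√241.7 − 1] = 7.27.
y₂ = 7.27 × 0.141 = 1.03 ft.
Head loss: ΔE = (y₂ − y₁)³/(4y₁y₂) = (1.03 − 0.141)³/(4×0.141×1.03) = 0.692/0.578 = 1.20 ft.

ΔE = 1.20 ft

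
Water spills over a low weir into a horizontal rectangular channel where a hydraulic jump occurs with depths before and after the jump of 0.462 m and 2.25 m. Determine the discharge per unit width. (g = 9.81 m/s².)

For a rectangular channel the momentum equation gives q² = ½·g·y₁·y₂·(y₁ + y₂) = ½×9.81×0.462×2.25×2.71 = 13.8.
q = √13.8 = 3.72 m²/s.

q = 3.72 m²/s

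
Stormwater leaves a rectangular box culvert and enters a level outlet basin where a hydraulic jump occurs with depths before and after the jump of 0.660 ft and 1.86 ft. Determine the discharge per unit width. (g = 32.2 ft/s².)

q = 7.06 ft²/s

For a rectangular channel the momentum equation gives q² = ½·g·y₁·y₂·(y₁ + y₂) = ½×32.2×0.660×1.86×2.52 = 49.8.
q = √49.8 = 7.06 ft²/s.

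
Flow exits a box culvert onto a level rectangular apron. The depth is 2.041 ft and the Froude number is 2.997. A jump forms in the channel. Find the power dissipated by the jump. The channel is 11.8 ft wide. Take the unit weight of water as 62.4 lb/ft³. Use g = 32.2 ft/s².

Fr₁ = 2.997 (given).
By Bélanger, y₂/y₁ = ½[√(1 + 8Fr₁²) − 1] = ½[√72.856 − 1] = 3.768.
y₂ = 3.768 × 2.041 = 7.690 ft.
Head loss: ΔE = (y₂ − y₁)³/(4y₁y₂) = (7.690 − 2.041)³/(4×2.041×7.690) = 180.3/62.78 = 2.871 ft.
V₁ = Fr₁·√(g·y₁) = 2.997×√(32.2×2.041) = 24.30 ft/s; q = V₁·y₁ = 49.59 ft²/s. Q = q·b = 49.59 × 11.8 = 585.1 cfs. P = γ·Q·ΔE/550 = 62.4 × 585.1 × 2.871 / 550 = 190.6 hp.

P = 190.6 hp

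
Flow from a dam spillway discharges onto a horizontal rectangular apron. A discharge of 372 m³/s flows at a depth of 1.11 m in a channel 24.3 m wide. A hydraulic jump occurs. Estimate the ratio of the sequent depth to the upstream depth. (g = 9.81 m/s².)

y₂/y₁ = 5.43

q = Q/b = 372/24.3 = 15.3 m²/s; V₁ = q/y₁ = 13.8 m/s. Fr₁ = V₁/√(g·y₁) = 4.18.
Sequent-depth ratio: y₂/y₁ = ½[√(1 + 8Fr₁²) − 1] = ½[√140.7 − 1] = 5.43.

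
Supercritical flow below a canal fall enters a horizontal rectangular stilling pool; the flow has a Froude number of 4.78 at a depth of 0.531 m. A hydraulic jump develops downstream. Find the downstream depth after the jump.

Fr₁ = 4.78 (given).
From the momentum equation for a rectangular channel, y₂/y₁ = ½[√(1 + 8Fr₁²) − 1] = ½[√183.8 − 1] = 6.28.
y₂ = 6.28 × 0.531 = 3.33 m.

y₂ = 3.33 m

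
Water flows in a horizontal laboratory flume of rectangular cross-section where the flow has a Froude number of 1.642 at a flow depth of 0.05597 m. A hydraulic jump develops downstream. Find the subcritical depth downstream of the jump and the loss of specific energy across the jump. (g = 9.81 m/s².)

y₂ = 0.1050 m; ΔE = 0.005005 m

Fr₁ = 1.642 (given).
Bélanger equation: y₂/y₁ = ½[√(1 + 8Fr₁²) − 1] = ½[√22.569 − 1] = 1.875.
y₂ = 1.875 × 0.05597 = 0.1050 m.
V₁ = Fr₁·√(g·y₁) = 1.642×√(9.81×0.05597) = 1.217 m/s; q = V₁·y₁ = 0.06810 m²/s. V₂ = q/y₂ = 0.06810/0.1050 = 0.6488 m/s. E₁ = y₁ + V₁²/2g = 0.1314 m; E₂ = y₂ + V₂²/2g = 0.1264 m. ΔE = E₁ − E₂ = 0.005005 m.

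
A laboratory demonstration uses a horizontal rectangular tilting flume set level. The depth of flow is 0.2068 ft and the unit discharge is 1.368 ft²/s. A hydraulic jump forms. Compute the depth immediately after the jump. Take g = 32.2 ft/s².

y₂ = 0.6534 ft

V₁ = q/y₁ = 1.368/0.2068 = 6.615 ft/s. Fr₁ = V₁/√(g·y₁) = 6.615/√(32.2×0.2068) = 2.563.
From the momentum equation for a rectangular channel, y₂/y₁ = ½[√(1 + 8Fr₁²) − 1] = ½[√53.572 − 1] = 3.160.
y₂ = 3.160 × 0.2068 = 0.6534 ft.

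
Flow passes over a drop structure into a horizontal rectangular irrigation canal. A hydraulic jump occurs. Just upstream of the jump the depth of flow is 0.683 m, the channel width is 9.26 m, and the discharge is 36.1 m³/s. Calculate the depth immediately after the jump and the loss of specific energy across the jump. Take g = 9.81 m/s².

y₂ = 1.82 m; ΔE = 0.293 m

q = Q/b = 36.1/9.26 = 3.90 m²/s; V₁ = q/y₁ = 5.71 m/s. Fr₁ = V₁/√(g·y₁) = 2.21.
Bélanger equation: y₂/y₁ = ½[√(1 + 8Fr₁²) − 1] = ½[√39.90 − 1] = 2.66.
y₂ = 2.66 × 0.683 = 1.82 m.
Head loss: ΔE = (y₂ − y₁)³/(4y₁y₂) = (1.82 − 0.683)³/(4×0.683×1.82) = 1.45/4.96 = 0.293 m.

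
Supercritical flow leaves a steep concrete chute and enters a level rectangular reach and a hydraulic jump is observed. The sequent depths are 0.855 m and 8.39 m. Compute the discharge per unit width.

q = 18.0 m²/s

For a rectangular channel the momentum equation gives q² = ½·g·y₁·y₂·(y₁ + y₂) = ½×9.81×0.855×8.39×9.25 = 325.
q = √325 = 18.0 m²/s.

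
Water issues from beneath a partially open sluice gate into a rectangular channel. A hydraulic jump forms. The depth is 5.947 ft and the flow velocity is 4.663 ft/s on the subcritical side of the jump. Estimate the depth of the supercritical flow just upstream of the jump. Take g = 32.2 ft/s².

y₁ = 1.134 ft

Fr₂ = V₂/√(g·y₂) = 4.663/√(32.2×5.947) = 0.3370.
The Bélanger relation is symmetric: y₁/y₂ = ½[√(1 + 8Fr₂²) − 1] = ½[√1.9084 − 1] = 0.1907.
y₁ = 0.1907 × 5.947 = 1.134 ft.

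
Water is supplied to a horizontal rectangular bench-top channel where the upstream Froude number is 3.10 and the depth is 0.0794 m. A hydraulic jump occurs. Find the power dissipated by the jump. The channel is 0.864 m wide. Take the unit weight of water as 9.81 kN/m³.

P = 0.231 kW

Fr₁ = 3.10 (given).
By Bélanger, y₂/y₁ = ½[√(1 + 8Fr₁²) − 1] = ½[√77.88 − 1] = 3.91.
y₂ = 3.91 × 0.0794 = 0.311 m.
Head loss: ΔE = (y₂ − y₁)³/(4y₁y₂) = (0.311 − 0.0794)³/(4×0.0794×0.311) = 0.0124/0.0987 = 0.125 m.
V₁ = Fr₁·√(g·y₁) = 3.10×√(9.81×0.0794) = 2.74 m/s; q = V₁·y₁ = 0.217 m²/s. Q = q·b = 0.217 × 0.864 = 0.188 m³/s. P = γ·Q·ΔE = 9.81 × 0.188 × 0.125 = 0.231 kW.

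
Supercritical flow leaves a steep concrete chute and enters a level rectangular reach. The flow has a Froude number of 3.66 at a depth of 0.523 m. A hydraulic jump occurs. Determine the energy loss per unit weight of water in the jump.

Fr₁ = 3.66 (given).
By Bélanger, y₂/y₁ = ½[√(1 + 8Fr₁²) − 1] = ½[√108.2 − 1] = 4.70.
y₂ = 4.70 × 0.523 = 2.46 m.
V₁ = Fr₁·√(g·y₁) = 3.66×√(9.81×0.523) = 8.29 m/s; q = V₁·y₁ = 4.34 m²/s. V₂ = q/y₂ = 4.34/2.46 = 1.76 m/s. E₁ = y₁ + V₁²/2g = 4.03 m; E₂ = y₂ + V₂²/2g = 2.62 m. ΔE = E₁ − E₂ = 1.41 m.

ΔE = 1.41 m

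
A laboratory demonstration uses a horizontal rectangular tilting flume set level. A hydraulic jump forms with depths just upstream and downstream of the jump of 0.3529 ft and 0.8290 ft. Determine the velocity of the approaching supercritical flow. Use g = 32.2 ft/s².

For a rectangular channel the momentum equation gives q² = ½·g·y₁·y₂·(y₁ + y₂) = ½×32.2×0.3529×0.8290×1.182 = 5.567.
q = √5.567 = 2.359 ft²/s.
V₁ = q/y₁ = 2.359/0.3529 = 6.686 ft/s.

V₁ = 6.686 ft/s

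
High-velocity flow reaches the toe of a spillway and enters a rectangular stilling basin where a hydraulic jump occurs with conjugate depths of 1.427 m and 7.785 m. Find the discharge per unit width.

For a rectangular channel the momentum equation gives q² = ½·g·y₁·y₂·(y₁ + y₂) = ½×9.81×1.427×7.785×9.212 = 502.0.
q = √502.0 = 22.40 m²/s.

q = 22.40 m²/s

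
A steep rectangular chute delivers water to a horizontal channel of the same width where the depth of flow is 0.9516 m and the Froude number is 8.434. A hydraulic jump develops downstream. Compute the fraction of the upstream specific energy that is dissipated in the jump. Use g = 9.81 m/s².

Fr₁ = 8.434 (given).
By Bélanger, y₂/y₁ = ½[√(1 + 8Fr₁²) − 1] = ½[√570.06 − 1] = 11.44.
y₂ = 11.44 × 0.9516 = 10.88 m.
E₁ = y₁(1 + Fr₁²/2) = 0.9516×(1 + 8.434²/2) = 34.80 m. ΔE = (y₂ − y₁)³/(4y₁y₂) = 23.65 m. ΔE/E₁ = 23.65/34.80 = 0.680.

ΔE/E₁ = 0.680 (68.0%)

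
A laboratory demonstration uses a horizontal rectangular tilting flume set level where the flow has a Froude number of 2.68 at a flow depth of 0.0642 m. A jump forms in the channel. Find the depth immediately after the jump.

y₂ = 0.213 m

Fr₁ = 2.68 (given).
By Bélanger, y₂/y₁ = ½[√(1 + 8Fr₁²) − 1] = ½[√58.46 − 1] = 3.32.
y₂ = 3.32 × 0.0642 = 0.213 m.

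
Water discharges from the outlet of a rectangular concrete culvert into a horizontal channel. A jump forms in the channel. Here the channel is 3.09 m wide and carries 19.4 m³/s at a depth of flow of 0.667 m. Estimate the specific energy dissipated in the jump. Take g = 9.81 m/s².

ΔE = 1.83 m

q = Q/b = 19.4/3.09 = 6.28 m²/s; V₁ = q/y₁ = 9.41 m/s. Fr₁ = V₁/√(g·y₁) = 3.68.
By Bélanger, y₂/y₁ = ½[√(1 + 8Fr₁²) − 1] = ½[√109.3 − 1] = 4.73.
y₂ = 4.73 × 0.667 = 3.15 m.
Head loss: ΔE = (y₂ − y₁)³/(4y₁y₂) = (3.15 − 0.667)³/(4×0.667×3.15) = 15.4/8.41 = 1.83 m.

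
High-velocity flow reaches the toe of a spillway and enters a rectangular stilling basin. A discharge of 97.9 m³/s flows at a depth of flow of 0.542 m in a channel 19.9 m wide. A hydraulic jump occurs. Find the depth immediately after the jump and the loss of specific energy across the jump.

y₂ = 2.76 m; ΔE = 1.82 m

q = Q/b = 97.9/19.9 = 4.92 m²/s; V₁ = q/y₁ = 9.08 m/s. Fr₁ = V₁/√(g·y₁) = 3.94.
Bélanger equation: y₂/y₁ = ½[√(1 + 8Fr₁²) − 1] = ½[√125.0 − 1] = 5.09.
y₂ = 5.09 × 0.542 = 2.76 m.
Head loss: ΔE = (y₂ − y₁)³/(4y₁y₂) = (2.76 − 0.542)³/(4×0.542×2.76) = 10.9/5.98 = 1.82 m.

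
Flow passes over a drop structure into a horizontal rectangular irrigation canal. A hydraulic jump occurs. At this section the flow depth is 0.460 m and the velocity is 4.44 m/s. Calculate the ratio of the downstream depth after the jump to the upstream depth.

y₂/y₁ = 2.50

Fr₁ = V₁/√(g·y₁) = 4.44/√(9.81×0.460) = 2.09.
By Bélanger, y₂/y₁ = ½[√(1 + 8Fr₁²) − 1] = ½[√35.95 − 1] = 2.50.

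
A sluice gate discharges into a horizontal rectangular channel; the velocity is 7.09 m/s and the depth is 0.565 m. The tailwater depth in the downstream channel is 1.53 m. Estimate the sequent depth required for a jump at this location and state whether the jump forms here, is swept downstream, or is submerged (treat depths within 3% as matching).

Fr₁ = V₁/√(g·y₁) = 7.09/√(9.81×0.565) = 3.01.
By Bélanger, y₂/y₁ = ½[√(1 + 8Fr₁²) − 1] = ½[√73.55 − 1] = 3.79.
y₂ = 3.79 × 0.565 = 2.14 m.
Tailwater y_tw = 1.53 m: y_tw < y₂, so the jump is swept downstream.

y₂ = 2.14 m; the jump is swept downstream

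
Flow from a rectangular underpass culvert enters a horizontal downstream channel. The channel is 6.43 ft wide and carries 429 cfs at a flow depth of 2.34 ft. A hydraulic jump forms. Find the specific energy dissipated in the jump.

ΔE = 4.48 ft

q = Q/b = 429/6.43 = 66.7 ft²/s; V₁ = q/y₁ = 28.5 ft/s. Fr₁ = V₁/√(g·y₁) = 3.28.
Bélanger equation: y₂/y₁ = ½[√(1 + 8Fr₁²) − 1] = ½[√87.31 − 1] = 4.17.
y₂ = 4.17 × 2.34 = 9.76 ft.
V₂ = q/y₂ = 66.7/9.76 = 6.83 ft/s. E₁ = y₁ + V₁²/2g = 15.0 ft; E₂ = y₂ + V₂²/2g = 10.5 ft. ΔE = E₁ − E₂ = 4.48 ft.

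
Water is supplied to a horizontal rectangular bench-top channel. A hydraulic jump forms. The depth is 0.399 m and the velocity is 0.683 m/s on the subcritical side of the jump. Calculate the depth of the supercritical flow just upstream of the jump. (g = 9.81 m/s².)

y₁ = 0.0793 m

Fr₂ = V₂/√(g·y₂) = 0.683/√(9.81×0.399) = 0.345.
The Bélanger relation is symmetric: y₁/y₂ = ½[√(1 + 8Fr₂²) − 1] = ½[√1.953 − 1] = 0.199.
y₁ = 0.199 × 0.399 = 0.0793 m.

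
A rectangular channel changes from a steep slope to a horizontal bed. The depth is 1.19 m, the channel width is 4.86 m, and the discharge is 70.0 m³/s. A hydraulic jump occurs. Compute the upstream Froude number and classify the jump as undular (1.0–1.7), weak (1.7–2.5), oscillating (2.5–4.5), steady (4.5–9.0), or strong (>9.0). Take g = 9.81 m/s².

Fr₁ = 3.54; oscillating jump

q = Q/b = 70.0/4.86 = 14.4 m²/s; V₁ = q/y₁ = 12.1 m/s. Fr₁ = V₁/√(g·y₁) = 3.54.
Fr₁ = 3.54 lies in the oscillating range.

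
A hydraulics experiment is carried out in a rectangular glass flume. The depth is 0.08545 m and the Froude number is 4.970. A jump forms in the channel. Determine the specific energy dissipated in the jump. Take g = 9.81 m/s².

Fr₁ = 4.970 (given).
From the momentum equation for a rectangular channel, y₂/y₁ = ½[√(1 + 8Fr₁²) − 1] = ½[√198.61 − 1] = 6.546.
y₂ = 6.546 × 0.08545 = 0.5594 m.
V₁ = Fr₁·√(g·y₁) = 4.970×√(9.81×0.08545) = 4.550 m/s; q = V₁·y₁ = 0.3888 m²/s. V₂ = q/y₂ = 0.3888/0.5594 = 0.6951 m/s. E₁ = y₁ + V₁²/2g = 1.141 m; E₂ = y₂ + V₂²/2g = 0.5840 m. ΔE = E₁ − E₂ = 0.5568 m.

ΔE = 0.5568 m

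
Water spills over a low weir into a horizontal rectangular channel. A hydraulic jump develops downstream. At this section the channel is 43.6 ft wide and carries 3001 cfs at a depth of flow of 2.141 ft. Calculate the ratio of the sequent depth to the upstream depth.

q = Q/b = 3001/43.6 = 68.83 ft²/s; V₁ = q/y₁ = 32.15 ft/s. Fr₁ = V₁/√(g·y₁) = 3.872.
Bélanger equation: y₂/y₁ = ½[√(1 + 8Fr₁²) − 1] = ½[√120.93 − 1] = 4.999.

y₂/y₁ = 4.999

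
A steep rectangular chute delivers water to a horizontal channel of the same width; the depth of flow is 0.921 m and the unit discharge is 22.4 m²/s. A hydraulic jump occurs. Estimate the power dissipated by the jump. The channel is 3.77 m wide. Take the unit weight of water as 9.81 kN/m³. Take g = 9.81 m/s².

P = 17174 kW

V₁ = q/y₁ = 22.4/0.921 = 24.3 m/s. Fr₁ = V₁/√(g·y₁) = 24.3/√(9.81×0.921) = 8.09.
By Bélanger, y₂/y₁ = ½[√(1 + 8Fr₁²) − 1] = ½[√524.8 − 1] = 11.0.
y₂ = 11.0 × 0.921 = 10.1 m.
V₂ = q/y₂ = 22.4/10.1 = 2.22 m/s. E₁ = y₁ + V₁²/2g = 31.1 m; E₂ = y₂ + V₂²/2g = 10.3 m. ΔE = E₁ − E₂ = 20.7 m.
Q = q·b = 22.4 × 3.77 = 84.4 m³/s. P = γ·Q·ΔE = 9.81 × 84.4 × 20.7 = 17174 kW.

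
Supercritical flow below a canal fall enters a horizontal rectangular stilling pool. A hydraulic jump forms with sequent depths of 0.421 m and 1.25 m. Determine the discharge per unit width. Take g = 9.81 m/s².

For a rectangular channel the momentum equation gives q² = ½·g·y₁·y₂·(y₁ + y₂) = ½×9.81×0.421×1.25×1.67 = 4.31.
q = √4.31 = 2.08 m²/s.

q = 2.08 m²/s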